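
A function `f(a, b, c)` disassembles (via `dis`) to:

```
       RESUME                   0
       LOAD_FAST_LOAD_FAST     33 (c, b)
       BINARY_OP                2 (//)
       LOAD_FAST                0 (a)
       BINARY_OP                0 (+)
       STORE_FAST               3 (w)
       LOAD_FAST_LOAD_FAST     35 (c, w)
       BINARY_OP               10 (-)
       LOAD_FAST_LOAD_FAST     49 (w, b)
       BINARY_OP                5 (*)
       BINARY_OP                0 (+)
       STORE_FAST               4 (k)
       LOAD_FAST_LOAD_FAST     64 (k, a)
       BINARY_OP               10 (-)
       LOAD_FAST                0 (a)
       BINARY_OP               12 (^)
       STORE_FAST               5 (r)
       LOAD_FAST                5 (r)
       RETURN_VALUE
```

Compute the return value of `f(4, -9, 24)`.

LOAD_FAST_LOAD_FAST c,b → push 24,-9. Stack: [24, -9]
BINARY_OP // → 24 // -9 = -3. Stack: [-3]
LOAD_FAST a → push 4. Stack: [-3, 4]
BINARY_OP + → -3 + 4 = 1. Stack: [1]
STORE_FAST w → w=1. Stack: []
LOAD_FAST_LOAD_FAST c,w → push 24,1. Stack: [24, 1]
BINARY_OP - → 24 - 1 = 23. Stack: [23]
LOAD_FAST_LOAD_FAST w,b → push 1,-9. Stack: [23, 1, -9]
BINARY_OP * → 1 * -9 = -9. Stack: [23, -9]
BINARY_OP + → 23 + -9 = 14. Stack: [14]
STORE_FAST k → k=14. Stack: []
LOAD_FAST_LOAD_FAST k,a → push 14,4. Stack: [14, 4]
BINARY_OP - → 14 - 4 = 10. Stack: [10]
LOAD_FAST a → push 4. Stack: [10, 4]
BINARY_OP ^ → 10 ^ 4 = 14. Stack: [14]
STORE_FAST r → r=14. Stack: []
LOAD_FAST r → push 14. Stack: [14]
RETURN_VALUE → return 14.

14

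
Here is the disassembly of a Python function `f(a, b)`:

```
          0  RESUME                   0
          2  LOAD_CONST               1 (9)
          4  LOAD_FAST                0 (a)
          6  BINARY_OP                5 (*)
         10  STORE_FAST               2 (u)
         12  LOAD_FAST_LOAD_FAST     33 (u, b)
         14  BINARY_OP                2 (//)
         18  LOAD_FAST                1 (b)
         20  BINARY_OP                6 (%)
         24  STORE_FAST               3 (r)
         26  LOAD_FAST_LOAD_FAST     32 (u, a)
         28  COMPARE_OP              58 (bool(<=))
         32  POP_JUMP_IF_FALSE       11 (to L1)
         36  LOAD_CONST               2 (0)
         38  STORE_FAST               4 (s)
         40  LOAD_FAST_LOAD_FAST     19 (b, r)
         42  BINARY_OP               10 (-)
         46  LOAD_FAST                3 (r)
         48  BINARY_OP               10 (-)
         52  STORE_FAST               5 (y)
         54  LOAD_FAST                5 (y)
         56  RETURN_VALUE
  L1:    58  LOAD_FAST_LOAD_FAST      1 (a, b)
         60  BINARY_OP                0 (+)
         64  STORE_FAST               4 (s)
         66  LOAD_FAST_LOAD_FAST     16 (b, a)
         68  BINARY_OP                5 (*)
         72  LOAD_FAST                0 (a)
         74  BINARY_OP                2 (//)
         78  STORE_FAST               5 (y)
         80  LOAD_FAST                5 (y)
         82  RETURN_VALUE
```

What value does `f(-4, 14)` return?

-8

LOAD_CONST → push 9. Stack: [9]
LOAD_FAST a → push -4. Stack: [9, -4]
BINARY_OP * → 9 * -4 = -36. Stack: [-36]
STORE_FAST u → u=-36. Stack: []
LOAD_FAST_LOAD_FAST u,b → push -36,14. Stack: [-36, 14]
BINARY_OP // → -36 // 14 = -3. Stack: [-3]
LOAD_FAST b → push 14. Stack: [-3, 14]
BINARY_OP % → -3 % 14 = 11. Stack: [11]
STORE_FAST r → r=11. Stack: []
LOAD_FAST_LOAD_FAST u,a → push -36,-4. Stack: [-36, -4]
COMPARE_OP bool(<=) → -36 vs -4 = True. Stack: [True]
POP_JUMP_IF_FALSE → pop True; no jump. Stack: []
LOAD_CONST → push 0. Stack: [0]
STORE_FAST s → s=0. Stack: []
LOAD_FAST_LOAD_FAST b,r → push 14,11. Stack: [14, 11]
BINARY_OP - → 14 - 11 = 3. Stack: [3]
LOAD_FAST r → push 11. Stack: [3, 11]
BINARY_OP - → 3 - 11 = -8. Stack: [-8]
STORE_FAST y → y=-8. Stack: []
LOAD_FAST y → push -8. Stack: [-8]
RETURN_VALUE → return -8.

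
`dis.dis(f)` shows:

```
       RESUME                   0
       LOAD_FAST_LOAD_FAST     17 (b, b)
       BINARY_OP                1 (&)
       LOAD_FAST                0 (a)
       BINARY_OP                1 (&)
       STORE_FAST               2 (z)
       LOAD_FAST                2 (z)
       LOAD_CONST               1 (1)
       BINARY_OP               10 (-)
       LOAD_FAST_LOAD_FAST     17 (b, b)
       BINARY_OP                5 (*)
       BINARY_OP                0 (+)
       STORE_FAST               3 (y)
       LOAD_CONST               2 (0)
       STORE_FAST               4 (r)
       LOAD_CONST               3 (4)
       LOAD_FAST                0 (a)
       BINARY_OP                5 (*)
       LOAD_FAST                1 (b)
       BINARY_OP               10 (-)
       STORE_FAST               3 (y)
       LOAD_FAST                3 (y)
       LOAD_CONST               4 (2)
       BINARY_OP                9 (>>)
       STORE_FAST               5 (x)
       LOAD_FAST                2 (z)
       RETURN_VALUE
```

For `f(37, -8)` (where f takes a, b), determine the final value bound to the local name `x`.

LOAD_FAST_LOAD_FAST b,b → push -8,-8. Stack: [-8, -8]
BINARY_OP & → -8 & -8 = -8. Stack: [-8]
LOAD_FAST a → push 37. Stack: [-8, 37]
BINARY_OP & → -8 & 37 = 32. Stack: [32]
STORE_FAST z → z=32. Stack: []
LOAD_FAST z → push 32. Stack: [32]
LOAD_CONST → push 1. Stack: [32, 1]
BINARY_OP - → 32 - 1 = 31. Stack: [31]
LOAD_FAST_LOAD_FAST b,b → push -8,-8. Stack: [31, -8, -8]
BINARY_OP * → -8 * -8 = 64. Stack: [31, 64]
BINARY_OP + → 31 + 64 = 95. Stack: [95]
STORE_FAST y → y=95. Stack: []
LOAD_CONST → push 0. Stack: [0]
STORE_FAST r → r=0. Stack: []
LOAD_CONST → push 4. Stack: [4]
LOAD_FAST a → push 37. Stack: [4, 37]
BINARY_OP * → 4 * 37 = 148. Stack: [148]
LOAD_FAST b → push -8. Stack: [148, -8]
BINARY_OP - → 148 - -8 = 156. Stack: [156]
STORE_FAST y → y=156. Stack: []
LOAD_FAST y → push 156. Stack: [156]
LOAD_CONST → push 2. Stack: [156, 2]
BINARY_OP >> → 156 >> 2 = 39. Stack: [39]
STORE_FAST x → x=39. Stack: []
LOAD_FAST z → push 32. Stack: [32]
RETURN_VALUE → return 32.

39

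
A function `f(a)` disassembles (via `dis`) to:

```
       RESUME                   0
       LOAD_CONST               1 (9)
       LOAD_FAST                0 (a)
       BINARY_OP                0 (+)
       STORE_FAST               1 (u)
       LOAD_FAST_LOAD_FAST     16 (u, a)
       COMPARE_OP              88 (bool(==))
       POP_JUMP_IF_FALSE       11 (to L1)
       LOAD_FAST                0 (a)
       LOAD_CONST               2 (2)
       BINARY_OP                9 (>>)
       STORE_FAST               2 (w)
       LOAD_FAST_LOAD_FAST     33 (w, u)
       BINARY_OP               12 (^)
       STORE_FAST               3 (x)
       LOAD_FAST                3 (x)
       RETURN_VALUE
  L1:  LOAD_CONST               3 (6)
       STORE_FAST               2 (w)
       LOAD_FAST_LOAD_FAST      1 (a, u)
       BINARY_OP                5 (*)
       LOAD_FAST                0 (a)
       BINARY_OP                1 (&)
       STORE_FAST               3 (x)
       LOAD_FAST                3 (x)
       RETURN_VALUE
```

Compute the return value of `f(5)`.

LOAD_CONST → push 9. Stack: [9]
LOAD_FAST a → push 5. Stack: [9, 5]
BINARY_OP + → 9 + 5 = 14. Stack: [14]
STORE_FAST u → u=14. Stack: []
LOAD_FAST_LOAD_FAST u,a → push 14,5. Stack: [14, 5]
COMPARE_OP bool(==) → 14 vs 5 = False. Stack: [False]
POP_JUMP_IF_FALSE → pop False; jump. Stack: []
LOAD_CONST → push 6. Stack: [6]
STORE_FAST w → w=6. Stack: []
LOAD_FAST_LOAD_FAST a,u → push 5,14. Stack: [5, 14]
BINARY_OP * → 5 * 14 = 70. Stack: [70]
LOAD_FAST a → push 5. Stack: [70, 5]
BINARY_OP & → 70 & 5 = 4. Stack: [4]
STORE_FAST x → x=4. Stack: []
LOAD_FAST x → push 4. Stack: [4]
RETURN_VALUE → return 4.

4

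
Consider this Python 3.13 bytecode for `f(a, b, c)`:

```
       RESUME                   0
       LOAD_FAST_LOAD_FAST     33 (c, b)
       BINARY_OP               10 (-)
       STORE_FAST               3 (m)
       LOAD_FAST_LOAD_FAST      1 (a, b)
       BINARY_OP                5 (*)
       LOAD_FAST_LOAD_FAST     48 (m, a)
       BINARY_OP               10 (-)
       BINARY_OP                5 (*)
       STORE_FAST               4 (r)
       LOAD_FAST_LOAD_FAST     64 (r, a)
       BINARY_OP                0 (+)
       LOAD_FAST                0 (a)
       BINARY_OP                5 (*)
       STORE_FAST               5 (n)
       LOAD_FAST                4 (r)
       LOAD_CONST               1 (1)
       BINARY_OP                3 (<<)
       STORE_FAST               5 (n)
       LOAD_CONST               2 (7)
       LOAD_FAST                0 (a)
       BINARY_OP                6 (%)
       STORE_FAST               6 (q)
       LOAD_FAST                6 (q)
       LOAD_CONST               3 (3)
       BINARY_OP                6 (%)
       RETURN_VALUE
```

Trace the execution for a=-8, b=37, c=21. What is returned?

LOAD_FAST_LOAD_FAST c,b → push 21,37. Stack: [21, 37]
BINARY_OP - → 21 - 37 = -16. Stack: [-16]
STORE_FAST m → m=-16. Stack: []
LOAD_FAST_LOAD_FAST a,b → push -8,37. Stack: [-8, 37]
BINARY_OP * → -8 * 37 = -296. Stack: [-296]
LOAD_FAST_LOAD_FAST m,a → push -16,-8. Stack: [-296, -16, -8]
BINARY_OP - → -16 - -8 = -8. Stack: [-296, -8]
BINARY_OP * → -296 * -8 = 2368. Stack: [2368]
STORE_FAST r → r=2368. Stack: []
LOAD_FAST_LOAD_FAST r,a → push 2368,-8. Stack: [2368, -8]
BINARY_OP + → 2368 + -8 = 2360. Stack: [2360]
LOAD_FAST a → push -8. Stack: [2360, -8]
BINARY_OP * → 2360 * -8 = -18880. Stack: [-18880]
STORE_FAST n → n=-18880. Stack: []
LOAD_FAST r → push 2368. Stack: [2368]
LOAD_CONST → push 1. Stack: [2368, 1]
BINARY_OP << → 2368 << 1 = 4736. Stack: [4736]
STORE_FAST n → n=4736. Stack: []
LOAD_CONST → push 7. Stack: [7]
LOAD_FAST a → push -8. Stack: [7, -8]
BINARY_OP % → 7 % -8 = -1. Stack: [-1]
STORE_FAST q → q=-1. Stack: []
LOAD_FAST q → push -1. Stack: [-1]
LOAD_CONST → push 3. Stack: [-1, 3]
BINARY_OP % → -1 % 3 = 2. Stack: [2]
RETURN_VALUE → return 2.

2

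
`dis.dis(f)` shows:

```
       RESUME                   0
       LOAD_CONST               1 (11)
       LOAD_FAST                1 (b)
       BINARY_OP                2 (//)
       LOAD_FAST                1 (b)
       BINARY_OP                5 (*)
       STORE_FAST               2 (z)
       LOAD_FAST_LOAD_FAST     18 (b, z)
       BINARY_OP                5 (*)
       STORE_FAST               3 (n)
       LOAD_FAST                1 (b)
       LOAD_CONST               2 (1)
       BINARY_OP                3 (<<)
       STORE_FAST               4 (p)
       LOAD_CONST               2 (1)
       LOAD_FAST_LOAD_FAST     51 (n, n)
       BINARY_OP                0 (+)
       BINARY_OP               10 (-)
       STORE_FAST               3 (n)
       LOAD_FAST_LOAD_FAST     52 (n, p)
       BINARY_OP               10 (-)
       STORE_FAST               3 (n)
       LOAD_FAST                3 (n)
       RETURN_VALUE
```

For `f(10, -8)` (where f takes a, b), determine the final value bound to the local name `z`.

16

LOAD_CONST → push 11. Stack: [11]
LOAD_FAST b → push -8. Stack: [11, -8]
BINARY_OP // → 11 // -8 = -2. Stack: [-2]
LOAD_FAST b → push -8. Stack: [-2, -8]
BINARY_OP * → -2 * -8 = 16. Stack: [16]
STORE_FAST z → z=16. Stack: []
LOAD_FAST_LOAD_FAST b,z → push -8,16. Stack: [-8, 16]
BINARY_OP * → -8 * 16 = -128. Stack: [-128]
STORE_FAST n → n=-128. Stack: []
LOAD_FAST b → push -8. Stack: [-8]
LOAD_CONST → push 1. Stack: [-8, 1]
BINARY_OP << → -8 << 1 = -16. Stack: [-16]
STORE_FAST p → p=-16. Stack: []
LOAD_CONST → push 1. Stack: [1]
LOAD_FAST_LOAD_FAST n,n → push -128,-128. Stack: [1, -128, -128]
BINARY_OP + → -128 + -128 = -256. Stack: [1, -256]
BINARY_OP - → 1 - -256 = 257. Stack: [257]
STORE_FAST n → n=257. Stack: []
LOAD_FAST_LOAD_FAST n,p → push 257,-16. Stack: [257, -16]
BINARY_OP - → 257 - -16 = 273. Stack: [273]
STORE_FAST n → n=273. Stack: []
LOAD_FAST n → push 273. Stack: [273]
RETURN_VALUE → return 273.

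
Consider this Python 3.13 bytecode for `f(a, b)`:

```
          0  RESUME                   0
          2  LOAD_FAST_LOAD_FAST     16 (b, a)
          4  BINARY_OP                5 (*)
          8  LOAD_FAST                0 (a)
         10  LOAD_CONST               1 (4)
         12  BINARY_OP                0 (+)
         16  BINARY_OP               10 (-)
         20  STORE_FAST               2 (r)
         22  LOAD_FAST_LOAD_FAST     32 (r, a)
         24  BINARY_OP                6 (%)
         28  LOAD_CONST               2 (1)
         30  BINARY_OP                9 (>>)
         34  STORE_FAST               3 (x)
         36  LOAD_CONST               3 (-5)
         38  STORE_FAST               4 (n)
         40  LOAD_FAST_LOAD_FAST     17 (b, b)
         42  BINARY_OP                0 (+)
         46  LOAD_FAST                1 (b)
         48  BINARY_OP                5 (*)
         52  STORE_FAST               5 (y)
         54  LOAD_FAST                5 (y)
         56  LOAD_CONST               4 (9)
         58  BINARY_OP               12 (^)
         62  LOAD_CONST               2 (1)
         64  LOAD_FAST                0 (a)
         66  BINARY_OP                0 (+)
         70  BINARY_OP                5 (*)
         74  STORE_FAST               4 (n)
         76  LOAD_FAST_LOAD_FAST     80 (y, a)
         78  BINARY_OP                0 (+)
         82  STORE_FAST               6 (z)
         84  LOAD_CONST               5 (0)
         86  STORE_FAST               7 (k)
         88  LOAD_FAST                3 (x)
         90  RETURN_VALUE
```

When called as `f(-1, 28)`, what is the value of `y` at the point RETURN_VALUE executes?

LOAD_FAST_LOAD_FAST b,a → push 28,-1. Stack: [28, -1]
BINARY_OP * → 28 * -1 = -28. Stack: [-28]
LOAD_FAST a → push -1. Stack: [-28, -1]
LOAD_CONST → push 4. Stack: [-28, -1, 4]
BINARY_OP + → -1 + 4 = 3. Stack: [-28, 3]
BINARY_OP - → -28 - 3 = -31. Stack: [-31]
STORE_FAST r → r=-31. Stack: []
LOAD_FAST_LOAD_FAST r,a → push -31,-1. Stack: [-31, -1]
BINARY_OP % → -31 % -1 = 0. Stack: [0]
LOAD_CONST → push 1. Stack: [0, 1]
BINARY_OP >> → 0 >> 1 = 0. Stack: [0]
STORE_FAST x → x=0. Stack: []
LOAD_CONST → push -5. Stack: [-5]
STORE_FAST n → n=-5. Stack: []
LOAD_FAST_LOAD_FAST b,b → push 28,28. Stack: [28, 28]
BINARY_OP + → 28 + 28 = 56. Stack: [56]
LOAD_FAST b → push 28. Stack: [56, 28]
BINARY_OP * → 56 * 28 = 1568. Stack: [1568]
STORE_FAST y → y=1568. Stack: []
LOAD_FAST y → push 1568. Stack: [1568]
LOAD_CONST → push 9. Stack: [1568, 9]
BINARY_OP ^ → 1568 ^ 9 = 1577. Stack: [1577]
LOAD_CONST → push 1. Stack: [1577, 1]
LOAD_FAST a → push -1. Stack: [1577, 1, -1]
BINARY_OP + → 1 + -1 = 0. Stack: [1577, 0]
BINARY_OP * → 1577 * 0 = 0. Stack: [0]
STORE_FAST n → n=0. Stack: []
LOAD_FAST_LOAD_FAST y,a → push 1568,-1. Stack: [1568, -1]
BINARY_OP + → 1568 + -1 = 1567. Stack: [1567]
STORE_FAST z → z=1567. Stack: []
LOAD_CONST → push 0. Stack: [0]
STORE_FAST k → k=0. Stack: []
LOAD_FAST x → push 0. Stack: [0]
RETURN_VALUE → return 0.

1568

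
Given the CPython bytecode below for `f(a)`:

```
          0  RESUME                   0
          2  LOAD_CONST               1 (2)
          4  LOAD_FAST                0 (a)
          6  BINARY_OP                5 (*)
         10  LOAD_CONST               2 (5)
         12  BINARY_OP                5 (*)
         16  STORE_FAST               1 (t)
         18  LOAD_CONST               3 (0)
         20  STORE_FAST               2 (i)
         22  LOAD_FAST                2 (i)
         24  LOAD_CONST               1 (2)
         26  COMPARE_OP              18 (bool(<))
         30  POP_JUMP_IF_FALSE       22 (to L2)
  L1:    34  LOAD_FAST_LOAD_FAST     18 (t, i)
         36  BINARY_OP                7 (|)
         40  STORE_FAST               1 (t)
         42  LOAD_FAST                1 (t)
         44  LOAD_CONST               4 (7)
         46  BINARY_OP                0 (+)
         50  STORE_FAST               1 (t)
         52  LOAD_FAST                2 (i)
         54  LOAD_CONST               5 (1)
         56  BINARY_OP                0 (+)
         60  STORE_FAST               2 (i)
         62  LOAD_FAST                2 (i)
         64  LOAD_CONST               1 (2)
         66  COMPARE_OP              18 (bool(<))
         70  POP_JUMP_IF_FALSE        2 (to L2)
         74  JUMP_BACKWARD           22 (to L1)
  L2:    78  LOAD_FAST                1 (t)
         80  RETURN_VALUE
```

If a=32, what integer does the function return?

LOAD_CONST → push 2. Stack: [2]
LOAD_FAST a → push 32. Stack: [2, 32]
BINARY_OP * → 2 * 32 = 64. Stack: [64]
LOAD_CONST → push 5. Stack: [64, 5]
BINARY_OP * → 64 * 5 = 320. Stack: [320]
STORE_FAST t → t=320. Stack: []
LOAD_CONST → push 0. Stack: [0]
STORE_FAST i → i=0. Stack: []
LOAD_FAST i → push 0. Stack: [0]
LOAD_CONST → push 2. Stack: [0, 2]
COMPARE_OP bool(<) → 0 vs 2 = True. Stack: [True]
POP_JUMP_IF_FALSE → pop True; no jump. Stack: []
LOAD_FAST_LOAD_FAST t,i → push 320,0. Stack: [320, 0]
BINARY_OP | → 320 | 0 = 320. Stack: [320]
STORE_FAST t → t=320. Stack: []
LOAD_FAST t → push 320. Stack: [320]
LOAD_CONST → push 7. Stack: [320, 7]
BINARY_OP + → 320 + 7 = 327. Stack: [327]
STORE_FAST t → t=327. Stack: []
LOAD_FAST i → push 0. Stack: [0]
LOAD_CONST → push 1. Stack: [0, 1]
BINARY_OP + → 0 + 1 = 1. Stack: [1]
STORE_FAST i → i=1. Stack: []
LOAD_FAST i → push 1. Stack: [1]
LOAD_CONST → push 2. Stack: [1, 2]
COMPARE_OP bool(<) → 1 vs 2 = True. Stack: [True]
POP_JUMP_IF_FALSE → pop True; no jump. Stack: []
LOAD_FAST_LOAD_FAST t,i → push 327,1. Stack: [327, 1]
BINARY_OP | → 327 | 1 = 327. Stack: [327]
STORE_FAST t → t=327. Stack: []
LOAD_FAST t → push 327. Stack: [327]
LOAD_CONST → push 7. Stack: [327, 7]
BINARY_OP + → 327 + 7 = 334. Stack: [334]
STORE_FAST t → t=334. Stack: []
LOAD_FAST i → push 1. Stack: [1]
LOAD_CONST → push 1. Stack: [1, 1]
BINARY_OP + → 1 + 1 = 2. Stack: [2]
STORE_FAST i → i=2. Stack: []
LOAD_FAST i → push 2. Stack: [2]
LOAD_CONST → push 2. Stack: [2, 2]
COMPARE_OP bool(<) → 2 vs 2 = False. Stack: [False]
POP_JUMP_IF_FALSE → pop False; jump. Stack: []
LOAD_FAST t → push 334. Stack: [334]
RETURN_VALUE → return 334.

334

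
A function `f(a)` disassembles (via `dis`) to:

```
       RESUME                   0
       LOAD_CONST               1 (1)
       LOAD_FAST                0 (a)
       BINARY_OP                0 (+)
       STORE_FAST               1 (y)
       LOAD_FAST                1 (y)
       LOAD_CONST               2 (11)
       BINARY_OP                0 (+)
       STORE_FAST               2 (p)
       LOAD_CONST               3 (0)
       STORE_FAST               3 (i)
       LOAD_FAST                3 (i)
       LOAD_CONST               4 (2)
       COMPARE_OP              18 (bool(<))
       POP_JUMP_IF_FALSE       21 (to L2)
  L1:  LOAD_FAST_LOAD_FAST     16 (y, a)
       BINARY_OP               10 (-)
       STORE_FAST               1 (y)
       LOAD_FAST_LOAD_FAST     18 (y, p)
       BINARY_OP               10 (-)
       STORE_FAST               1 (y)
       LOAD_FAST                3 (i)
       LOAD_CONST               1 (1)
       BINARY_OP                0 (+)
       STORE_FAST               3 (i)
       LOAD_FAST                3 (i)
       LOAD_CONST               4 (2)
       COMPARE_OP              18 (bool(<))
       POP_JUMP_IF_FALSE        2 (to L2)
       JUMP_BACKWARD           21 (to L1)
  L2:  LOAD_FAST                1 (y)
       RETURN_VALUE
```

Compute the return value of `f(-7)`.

-2

LOAD_CONST → push 1. Stack: [1]
LOAD_FAST a → push -7. Stack: [1, -7]
BINARY_OP + → 1 + -7 = -6. Stack: [-6]
STORE_FAST y → y=-6. Stack: []
LOAD_FAST y → push -6. Stack: [-6]
LOAD_CONST → push 11. Stack: [-6, 11]
BINARY_OP + → -6 + 11 = 5. Stack: [5]
STORE_FAST p → p=5. Stack: []
LOAD_CONST → push 0. Stack: [0]
STORE_FAST i → i=0. Stack: []
LOAD_FAST i → push 0. Stack: [0]
LOAD_CONST → push 2. Stack: [0, 2]
COMPARE_OP bool(<) → 0 vs 2 = True. Stack: [True]
POP_JUMP_IF_FALSE → pop True; no jump. Stack: []
LOAD_FAST_LOAD_FAST y,a → push -6,-7. Stack: [-6, -7]
BINARY_OP - → -6 - -7 = 1. Stack: [1]
STORE_FAST y → y=1. Stack: []
LOAD_FAST_LOAD_FAST y,p → push 1,5. Stack: [1, 5]
BINARY_OP - → 1 - 5 = -4. Stack: [-4]
STORE_FAST y → y=-4. Stack: []
LOAD_FAST i → push 0. Stack: [0]
LOAD_CONST → push 1. Stack: [0, 1]
BINARY_OP + → 0 + 1 = 1. Stack: [1]
STORE_FAST i → i=1. Stack: []
LOAD_FAST i → push 1. Stack: [1]
LOAD_CONST → push 2. Stack: [1, 2]
COMPARE_OP bool(<) → 1 vs 2 = True. Stack: [True]
POP_JUMP_IF_FALSE → pop True; no jump. Stack: []
LOAD_FAST_LOAD_FAST y,a → push -4,-7. Stack: [-4, -7]
BINARY_OP - → -4 - -7 = 3. Stack: [3]
STORE_FAST y → y=3. Stack: []
LOAD_FAST_LOAD_FAST y,p → push 3,5. Stack: [3, 5]
BINARY_OP - → 3 - 5 = -2. Stack: [-2]
STORE_FAST y → y=-2. Stack: []
LOAD_FAST i → push 1. Stack: [1]
LOAD_CONST → push 1. Stack: [1, 1]
BINARY_OP + → 1 + 1 = 2. Stack: [2]
STORE_FAST i → i=2. Stack: []
LOAD_FAST i → push 2. Stack: [2]
LOAD_CONST → push 2. Stack: [2, 2]
COMPARE_OP bool(<) → 2 vs 2 = False. Stack: [False]
POP_JUMP_IF_FALSE → pop False; jump. Stack: []
LOAD_FAST y → push -2. Stack: [-2]
RETURN_VALUE → return -2.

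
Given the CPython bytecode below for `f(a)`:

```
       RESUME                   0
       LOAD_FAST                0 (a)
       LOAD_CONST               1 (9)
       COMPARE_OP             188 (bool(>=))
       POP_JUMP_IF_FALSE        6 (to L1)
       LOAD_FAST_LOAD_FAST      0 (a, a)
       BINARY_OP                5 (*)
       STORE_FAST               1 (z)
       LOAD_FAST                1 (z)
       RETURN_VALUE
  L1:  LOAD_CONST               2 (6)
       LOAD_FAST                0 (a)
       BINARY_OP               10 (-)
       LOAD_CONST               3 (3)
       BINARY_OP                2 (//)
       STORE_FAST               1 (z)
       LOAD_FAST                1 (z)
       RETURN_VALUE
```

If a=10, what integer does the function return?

100

LOAD_FAST a → push 10. Stack: [10]
LOAD_CONST → push 9. Stack: [10, 9]
COMPARE_OP bool(>=) → 10 vs 9 = True. Stack: [True]
POP_JUMP_IF_FALSE → pop True; no jump. Stack: []
LOAD_FAST_LOAD_FAST a,a → push 10,10. Stack: [10, 10]
BINARY_OP * → 10 * 10 = 100. Stack: [100]
STORE_FAST z → z=100. Stack: []
LOAD_FAST z → push 100. Stack: [100]
RETURN_VALUE → return 100.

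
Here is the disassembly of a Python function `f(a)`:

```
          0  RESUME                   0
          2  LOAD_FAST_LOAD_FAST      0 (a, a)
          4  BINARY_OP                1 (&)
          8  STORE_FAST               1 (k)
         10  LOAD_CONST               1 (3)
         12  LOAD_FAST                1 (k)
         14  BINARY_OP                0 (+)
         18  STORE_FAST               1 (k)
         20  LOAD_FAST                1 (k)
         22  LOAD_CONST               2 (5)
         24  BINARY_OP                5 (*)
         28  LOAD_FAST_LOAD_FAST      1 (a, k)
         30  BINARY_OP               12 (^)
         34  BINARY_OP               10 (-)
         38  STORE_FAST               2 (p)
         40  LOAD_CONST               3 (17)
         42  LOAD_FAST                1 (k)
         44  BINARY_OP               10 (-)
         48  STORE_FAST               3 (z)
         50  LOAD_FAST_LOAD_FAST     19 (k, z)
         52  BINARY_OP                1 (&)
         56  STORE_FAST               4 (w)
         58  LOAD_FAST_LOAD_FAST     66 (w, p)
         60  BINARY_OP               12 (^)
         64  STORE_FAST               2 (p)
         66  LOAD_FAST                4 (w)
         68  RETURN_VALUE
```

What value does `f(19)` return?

18

LOAD_FAST_LOAD_FAST a,a → push 19,19. Stack: [19, 19]
BINARY_OP & → 19 & 19 = 19. Stack: [19]
STORE_FAST k → k=19. Stack: []
LOAD_CONST → push 3. Stack: [3]
LOAD_FAST k → push 19. Stack: [3, 19]
BINARY_OP + → 3 + 19 = 22. Stack: [22]
STORE_FAST k → k=22. Stack: []
LOAD_FAST k → push 22. Stack: [22]
LOAD_CONST → push 5. Stack: [22, 5]
BINARY_OP * → 22 * 5 = 110. Stack: [110]
LOAD_FAST_LOAD_FAST a,k → push 19,22. Stack: [110, 19, 22]
BINARY_OP ^ → 19 ^ 22 = 5. Stack: [110, 5]
BINARY_OP - → 110 - 5 = 105. Stack: [105]
STORE_FAST p → p=105. Stack: []
LOAD_CONST → push 17. Stack: [17]
LOAD_FAST k → push 22. Stack: [17, 22]
BINARY_OP - → 17 - 22 = -5. Stack: [-5]
STORE_FAST z → z=-5. Stack: []
LOAD_FAST_LOAD_FAST k,z → push 22,-5. Stack: [22, -5]
BINARY_OP & → 22 & -5 = 18. Stack: [18]
STORE_FAST w → w=18. Stack: []
LOAD_FAST_LOAD_FAST w,p → push 18,105. Stack: [18, 105]
BINARY_OP ^ → 18 ^ 105 = 123. Stack: [123]
STORE_FAST p → p=123. Stack: []
LOAD_FAST w → push 18. Stack: [18]
RETURN_VALUE → return 18.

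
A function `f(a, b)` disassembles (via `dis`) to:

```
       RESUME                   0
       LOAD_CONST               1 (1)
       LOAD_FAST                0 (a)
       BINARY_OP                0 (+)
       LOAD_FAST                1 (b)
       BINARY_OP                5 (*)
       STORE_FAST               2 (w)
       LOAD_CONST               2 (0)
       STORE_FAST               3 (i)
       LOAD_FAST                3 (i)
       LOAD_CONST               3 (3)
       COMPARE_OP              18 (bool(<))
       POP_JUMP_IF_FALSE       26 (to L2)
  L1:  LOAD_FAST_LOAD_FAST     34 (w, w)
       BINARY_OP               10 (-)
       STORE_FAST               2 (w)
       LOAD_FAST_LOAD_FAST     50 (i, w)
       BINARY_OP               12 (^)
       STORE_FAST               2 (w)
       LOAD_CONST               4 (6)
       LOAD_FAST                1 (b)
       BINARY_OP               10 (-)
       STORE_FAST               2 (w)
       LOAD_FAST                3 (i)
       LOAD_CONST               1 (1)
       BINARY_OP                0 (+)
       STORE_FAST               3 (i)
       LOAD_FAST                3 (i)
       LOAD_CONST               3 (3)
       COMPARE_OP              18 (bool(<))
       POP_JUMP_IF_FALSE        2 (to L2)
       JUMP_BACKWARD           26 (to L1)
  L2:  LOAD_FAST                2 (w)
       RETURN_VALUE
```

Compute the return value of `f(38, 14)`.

-8

LOAD_CONST → push 1
LOAD_FAST a → push 38
BINARY_OP + → 1 + 38 = 39
LOAD_FAST b → push 14
BINARY_OP * → 39 * 14 = 546
STORE_FAST w → w=546
LOAD_CONST → push 0
STORE_FAST i → i=0
LOAD_FAST i → push 0
LOAD_CONST → push 3
COMPARE_OP bool(<) → 0 vs 3 = True
POP_JUMP_IF_FALSE → pop True; no jump
LOAD_FAST_LOAD_FAST w,w → push 546,546
BINARY_OP - → 546 - 546 = 0
STORE_FAST w → w=0
LOAD_FAST_LOAD_FAST i,w → push 0,0
BINARY_OP ^ → 0 ^ 0 = 0
STORE_FAST w → w=0
LOAD_CONST → push 6
LOAD_FAST b → push 14
BINARY_OP - → 6 - 14 = -8
STORE_FAST w → w=-8
LOAD_FAST i → push 0
LOAD_CONST → push 1
BINARY_OP + → 0 + 1 = 1
STORE_FAST i → i=1
LOAD_FAST i → push 1
LOAD_CONST → push 3
COMPARE_OP bool(<) → 1 vs 3 = True
POP_JUMP_IF_FALSE → pop True; no jump
LOAD_FAST_LOAD_FAST w,w → push -8,-8
BINARY_OP - → -8 - -8 = 0
STORE_FAST w → w=0
LOAD_FAST_LOAD_FAST i,w → push 1,0
BINARY_OP ^ → 1 ^ 0 = 1
STORE_FAST w → w=1
LOAD_CONST → push 6
LOAD_FAST b → push 14
BINARY_OP - → 6 - 14 = -8
STORE_FAST w → w=-8
LOAD_FAST i → push 1
LOAD_CONST → push 1
BINARY_OP + → 1 + 1 = 2
STORE_FAST i → i=2
LOAD_FAST i → push 2
LOAD_CONST → push 3
COMPARE_OP bool(<) → 2 vs 3 = True
POP_JUMP_IF_FALSE → pop True; no jump
LOAD_FAST_LOAD_FAST w,w → push -8,-8
BINARY_OP - → -8 - -8 = 0
STORE_FAST w → w=0
LOAD_FAST_LOAD_FAST i,w → push 2,0
BINARY_OP ^ → 2 ^ 0 = 2
STORE_FAST w → w=2
LOAD_CONST → push 6
LOAD_FAST b → push 14
BINARY_OP - → 6 - 14 = -8
STORE_FAST w → w=-8
LOAD_FAST i → push 2
LOAD_CONST → push 1
BINARY_OP + → 2 + 1 = 3
STORE_FAST i → i=3
LOAD_FAST i → push 3
LOAD_CONST → push 3
COMPARE_OP bool(<) → 3 vs 3 = False
POP_JUMP_IF_FALSE → pop False; jump
LOAD_FAST w → push -8
RETURN_VALUE → return -8.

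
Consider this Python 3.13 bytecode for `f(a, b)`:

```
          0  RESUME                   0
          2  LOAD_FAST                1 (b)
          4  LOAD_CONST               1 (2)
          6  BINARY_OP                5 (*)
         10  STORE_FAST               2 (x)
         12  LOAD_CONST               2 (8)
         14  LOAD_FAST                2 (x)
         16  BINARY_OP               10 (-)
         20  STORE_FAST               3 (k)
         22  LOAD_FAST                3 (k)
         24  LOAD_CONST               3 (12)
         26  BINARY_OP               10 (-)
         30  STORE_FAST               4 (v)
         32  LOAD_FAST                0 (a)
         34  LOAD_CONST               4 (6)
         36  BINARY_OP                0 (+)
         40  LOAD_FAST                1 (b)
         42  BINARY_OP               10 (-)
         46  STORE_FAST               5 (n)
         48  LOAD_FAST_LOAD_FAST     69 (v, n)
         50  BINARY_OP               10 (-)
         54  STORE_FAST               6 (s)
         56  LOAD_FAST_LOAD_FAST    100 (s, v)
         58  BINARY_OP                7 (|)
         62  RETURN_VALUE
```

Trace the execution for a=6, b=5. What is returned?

LOAD_FAST b → push 5. Stack: [5]
LOAD_CONST → push 2. Stack: [5, 2]
BINARY_OP * → 5 * 2 = 10. Stack: [10]
STORE_FAST x → x=10. Stack: []
LOAD_CONST → push 8. Stack: [8]
LOAD_FAST x → push 10. Stack: [8, 10]
BINARY_OP - → 8 - 10 = -2. Stack: [-2]
STORE_FAST k → k=-2. Stack: []
LOAD_FAST k → push -2. Stack: [-2]
LOAD_CONST → push 12. Stack: [-2, 12]
BINARY_OP - → -2 - 12 = -14. Stack: [-14]
STORE_FAST v → v=-14. Stack: []
LOAD_FAST a → push 6. Stack: [6]
LOAD_CONST → push 6. Stack: [6, 6]
BINARY_OP + → 6 + 6 = 12. Stack: [12]
LOAD_FAST b → push 5. Stack: [12, 5]
BINARY_OP - → 12 - 5 = 7. Stack: [7]
STORE_FAST n → n=7. Stack: []
LOAD_FAST_LOAD_FAST v,n → push -14,7. Stack: [-14, 7]
BINARY_OP - → -14 - 7 = -21. Stack: [-21]
STORE_FAST s → s=-21. Stack: []
LOAD_FAST_LOAD_FAST s,v → push -21,-14. Stack: [-21, -14]
BINARY_OP | → -21 | -14 = -5. Stack: [-5]
RETURN_VALUE → return -5.

-5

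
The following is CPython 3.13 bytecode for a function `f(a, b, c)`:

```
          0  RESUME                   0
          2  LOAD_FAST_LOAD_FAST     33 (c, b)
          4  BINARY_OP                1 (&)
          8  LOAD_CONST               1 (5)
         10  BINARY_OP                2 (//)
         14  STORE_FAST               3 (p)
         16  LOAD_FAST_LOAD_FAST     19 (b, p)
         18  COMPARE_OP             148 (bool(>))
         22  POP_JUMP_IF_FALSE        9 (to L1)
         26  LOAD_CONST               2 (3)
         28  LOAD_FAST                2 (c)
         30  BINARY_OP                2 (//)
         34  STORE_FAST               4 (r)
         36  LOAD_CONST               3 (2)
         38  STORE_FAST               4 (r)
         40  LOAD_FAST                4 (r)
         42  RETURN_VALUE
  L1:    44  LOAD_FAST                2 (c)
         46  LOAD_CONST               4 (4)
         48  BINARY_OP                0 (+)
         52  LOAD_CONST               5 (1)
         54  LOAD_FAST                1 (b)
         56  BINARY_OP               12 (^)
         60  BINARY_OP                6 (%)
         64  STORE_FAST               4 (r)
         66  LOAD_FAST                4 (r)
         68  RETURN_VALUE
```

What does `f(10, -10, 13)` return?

LOAD_FAST_LOAD_FAST c,b → push 13,-10. Stack: [13, -10]
BINARY_OP & → 13 & -10 = 4. Stack: [4]
LOAD_CONST → push 5. Stack: [4, 5]
BINARY_OP // → 4 // 5 = 0. Stack: [0]
STORE_FAST p → p=0. Stack: []
LOAD_FAST_LOAD_FAST b,p → push -10,0. Stack: [-10, 0]
COMPARE_OP bool(>) → -10 vs 0 = False. Stack: [False]
POP_JUMP_IF_FALSE → pop False; jump. Stack: []
LOAD_FAST c → push 13. Stack: [13]
LOAD_CONST → push 4. Stack: [13, 4]
BINARY_OP + → 13 + 4 = 17. Stack: [17]
LOAD_CONST → push 1. Stack: [17, 1]
LOAD_FAST b → push -10. Stack: [17, 1, -10]
BINARY_OP ^ → 1 ^ -10 = -9. Stack: [17, -9]
BINARY_OP % → 17 % -9 = -1. Stack: [-1]
STORE_FAST r → r=-1. Stack: []
LOAD_FAST r → push -1. Stack: [-1]
RETURN_VALUE → return -1.

-1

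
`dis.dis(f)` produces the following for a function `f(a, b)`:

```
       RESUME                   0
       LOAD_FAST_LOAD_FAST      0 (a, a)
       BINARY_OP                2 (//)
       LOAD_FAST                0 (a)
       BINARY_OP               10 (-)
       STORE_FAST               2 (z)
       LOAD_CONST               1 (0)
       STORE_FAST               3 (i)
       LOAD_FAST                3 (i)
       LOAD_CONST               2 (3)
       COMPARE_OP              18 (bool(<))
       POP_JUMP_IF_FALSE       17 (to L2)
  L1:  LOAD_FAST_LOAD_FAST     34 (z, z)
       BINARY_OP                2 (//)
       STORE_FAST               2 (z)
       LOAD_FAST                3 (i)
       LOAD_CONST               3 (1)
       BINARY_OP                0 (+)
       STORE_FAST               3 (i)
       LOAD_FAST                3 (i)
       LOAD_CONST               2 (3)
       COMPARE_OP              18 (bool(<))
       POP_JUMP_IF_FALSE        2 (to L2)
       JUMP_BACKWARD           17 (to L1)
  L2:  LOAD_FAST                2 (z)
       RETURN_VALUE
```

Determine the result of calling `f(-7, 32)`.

1

LOAD_FAST_LOAD_FAST a,a → push -7,-7. Stack: [-7, -7]
BINARY_OP // → -7 // -7 = 1. Stack: [1]
LOAD_FAST a → push -7. Stack: [1, -7]
BINARY_OP - → 1 - -7 = 8. Stack: [8]
STORE_FAST z → z=8. Stack: []
LOAD_CONST → push 0. Stack: [0]
STORE_FAST i → i=0. Stack: []
LOAD_FAST i → push 0. Stack: [0]
LOAD_CONST → push 3. Stack: [0, 3]
COMPARE_OP bool(<) → 0 vs 3 = True. Stack: [True]
POP_JUMP_IF_FALSE → pop True; no jump. Stack: []
LOAD_FAST_LOAD_FAST z,z → push 8,8. Stack: [8, 8]
BINARY_OP // → 8 // 8 = 1. Stack: [1]
STORE_FAST z → z=1. Stack: []
LOAD_FAST i → push 0. Stack: [0]
LOAD_CONST → push 1. Stack: [0, 1]
BINARY_OP + → 0 + 1 = 1. Stack: [1]
STORE_FAST i → i=1. Stack: []
LOAD_FAST i → push 1. Stack: [1]
LOAD_CONST → push 3. Stack: [1, 3]
COMPARE_OP bool(<) → 1 vs 3 = True. Stack: [True]
POP_JUMP_IF_FALSE → pop True; no jump. Stack: []
LOAD_FAST_LOAD_FAST z,z → push 1,1. Stack: [1, 1]
BINARY_OP // → 1 // 1 = 1. Stack: [1]
STORE_FAST z → z=1. Stack: []
LOAD_FAST i → push 1. Stack: [1]
LOAD_CONST → push 1. Stack: [1, 1]
BINARY_OP + → 1 + 1 = 2. Stack: [2]
STORE_FAST i → i=2. Stack: []
LOAD_FAST i → push 2. Stack: [2]
LOAD_CONST → push 3. Stack: [2, 3]
COMPARE_OP bool(<) → 2 vs 3 = True. Stack: [True]
POP_JUMP_IF_FALSE → pop True; no jump. Stack: []
LOAD_FAST_LOAD_FAST z,z → push 1,1. Stack: [1, 1]
BINARY_OP // → 1 // 1 = 1. Stack: [1]
STORE_FAST z → z=1. Stack: []
LOAD_FAST i → push 2. Stack: [2]
LOAD_CONST → push 1. Stack: [2, 1]
BINARY_OP + → 2 + 1 = 3. Stack: [3]
STORE_FAST i → i=3. Stack: []
LOAD_FAST i → push 3. Stack: [3]
LOAD_CONST → push 3. Stack: [3, 3]
COMPARE_OP bool(<) → 3 vs 3 = False. Stack: [False]
POP_JUMP_IF_FALSE → pop False; jump. Stack: []
LOAD_FAST z → push 1. Stack: [1]
RETURN_VALUE → return 1.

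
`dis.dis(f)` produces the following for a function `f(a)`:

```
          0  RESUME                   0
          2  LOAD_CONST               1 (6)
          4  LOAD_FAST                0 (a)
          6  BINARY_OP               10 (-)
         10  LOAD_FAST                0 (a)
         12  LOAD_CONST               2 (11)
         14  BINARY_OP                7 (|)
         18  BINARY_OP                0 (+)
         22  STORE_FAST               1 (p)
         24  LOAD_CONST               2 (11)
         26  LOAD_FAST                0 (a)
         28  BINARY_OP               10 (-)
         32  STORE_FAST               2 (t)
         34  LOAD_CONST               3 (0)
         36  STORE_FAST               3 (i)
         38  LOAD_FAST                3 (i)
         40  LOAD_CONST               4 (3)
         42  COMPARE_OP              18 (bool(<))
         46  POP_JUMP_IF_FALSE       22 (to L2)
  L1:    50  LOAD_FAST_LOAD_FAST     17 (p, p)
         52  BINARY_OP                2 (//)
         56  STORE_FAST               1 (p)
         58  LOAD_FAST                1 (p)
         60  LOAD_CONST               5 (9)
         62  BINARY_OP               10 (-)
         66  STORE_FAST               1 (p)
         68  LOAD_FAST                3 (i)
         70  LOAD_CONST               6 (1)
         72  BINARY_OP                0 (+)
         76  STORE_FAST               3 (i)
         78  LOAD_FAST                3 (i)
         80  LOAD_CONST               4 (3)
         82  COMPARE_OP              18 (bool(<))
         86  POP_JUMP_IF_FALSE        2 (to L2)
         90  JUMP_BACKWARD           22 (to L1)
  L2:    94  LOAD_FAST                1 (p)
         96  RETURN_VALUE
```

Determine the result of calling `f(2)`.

LOAD_CONST → push 6. Stack: [6]
LOAD_FAST a → push 2. Stack: [6, 2]
BINARY_OP - → 6 - 2 = 4. Stack: [4]
LOAD_FAST a → push 2. Stack: [4, 2]
LOAD_CONST → push 11. Stack: [4, 2, 11]
BINARY_OP | → 2 | 11 = 11. Stack: [4, 11]
BINARY_OP + → 4 + 11 = 15. Stack: [15]
STORE_FAST p → p=15. Stack: []
LOAD_CONST → push 11. Stack: [11]
LOAD_FAST a → push 2. Stack: [11, 2]
BINARY_OP - → 11 - 2 = 9. Stack: [9]
STORE_FAST t → t=9. Stack: []
LOAD_CONST → push 0. Stack: [0]
STORE_FAST i → i=0. Stack: []
LOAD_FAST i → push 0. Stack: [0]
LOAD_CONST → push 3. Stack: [0, 3]
COMPARE_OP bool(<) → 0 vs 3 = True. Stack: [True]
POP_JUMP_IF_FALSE → pop True; no jump. Stack: []
LOAD_FAST_LOAD_FAST p,p → push 15,15. Stack: [15, 15]
BINARY_OP // → 15 // 15 = 1. Stack: [1]
STORE_FAST p → p=1. Stack: []
LOAD_FAST p → push 1. Stack: [1]
LOAD_CONST → push 9. Stack: [1, 9]
BINARY_OP - → 1 - 9 = -8. Stack: [-8]
STORE_FAST p → p=-8. Stack: []
LOAD_FAST i → push 0. Stack: [0]
LOAD_CONST → push 1. Stack: [0, 1]
BINARY_OP + → 0 + 1 = 1. Stack: [1]
STORE_FAST i → i=1. Stack: []
LOAD_FAST i → push 1. Stack: [1]
LOAD_CONST → push 3. Stack: [1, 3]
COMPARE_OP bool(<) → 1 vs 3 = True. Stack: [True]
POP_JUMP_IF_FALSE → pop True; no jump. Stack: []
LOAD_FAST_LOAD_FAST p,p → push -8,-8. Stack: [-8, -8]
BINARY_OP // → -8 // -8 = 1. Stack: [1]
STORE_FAST p → p=1. Stack: []
LOAD_FAST p → push 1. Stack: [1]
LOAD_CONST → push 9. Stack: [1, 9]
BINARY_OP - → 1 - 9 = -8. Stack: [-8]
STORE_FAST p → p=-8. Stack: []
LOAD_FAST i → push 1. Stack: [1]
LOAD_CONST → push 1. Stack: [1, 1]
BINARY_OP + → 1 + 1 = 2. Stack: [2]
STORE_FAST i → i=2. Stack: []
LOAD_FAST i → push 2. Stack: [2]
LOAD_CONST → push 3. Stack: [2, 3]
COMPARE_OP bool(<) → 2 vs 3 = True. Stack: [True]
POP_JUMP_IF_FALSE → pop True; no jump. Stack: []
LOAD_FAST_LOAD_FAST p,p → push -8,-8. Stack: [-8, -8]
BINARY_OP // → -8 // -8 = 1. Stack: [1]
STORE_FAST p → p=1. Stack: []
LOAD_FAST p → push 1. Stack: [1]
LOAD_CONST → push 9. Stack: [1, 9]
BINARY_OP - → 1 - 9 = -8. Stack: [-8]
STORE_FAST p → p=-8. Stack: []
LOAD_FAST i → push 2. Stack: [2]
LOAD_CONST → push 1. Stack: [2, 1]
BINARY_OP + → 2 + 1 = 3. Stack: [3]
STORE_FAST i → i=3. Stack: []
LOAD_FAST i → push 3. Stack: [3]
LOAD_CONST → push 3. Stack: [3, 3]
COMPARE_OP bool(<) → 3 vs 3 = False. Stack: [False]
POP_JUMP_IF_FALSE → pop False; jump. Stack: []
LOAD_FAST p → push -8. Stack: [-8]
RETURN_VALUE → return -8.

-8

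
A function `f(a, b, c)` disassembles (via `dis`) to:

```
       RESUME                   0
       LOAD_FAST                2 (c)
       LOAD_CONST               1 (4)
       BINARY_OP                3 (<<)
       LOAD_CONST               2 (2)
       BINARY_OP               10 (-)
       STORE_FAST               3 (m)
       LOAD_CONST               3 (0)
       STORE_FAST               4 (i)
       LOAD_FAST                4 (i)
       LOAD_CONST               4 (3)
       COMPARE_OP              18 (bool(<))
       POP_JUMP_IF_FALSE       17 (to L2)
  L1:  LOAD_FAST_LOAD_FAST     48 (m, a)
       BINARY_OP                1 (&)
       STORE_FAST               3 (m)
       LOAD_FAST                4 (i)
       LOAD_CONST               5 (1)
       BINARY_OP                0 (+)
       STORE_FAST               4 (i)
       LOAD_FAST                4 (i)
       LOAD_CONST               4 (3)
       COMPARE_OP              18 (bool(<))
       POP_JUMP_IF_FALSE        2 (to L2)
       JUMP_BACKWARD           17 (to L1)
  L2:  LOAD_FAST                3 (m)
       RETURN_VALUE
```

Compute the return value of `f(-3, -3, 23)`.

LOAD_FAST c → push 23. Stack: [23]
LOAD_CONST → push 4. Stack: [23, 4]
BINARY_OP << → 23 << 4 = 368. Stack: [368]
LOAD_CONST → push 2. Stack: [368, 2]
BINARY_OP - → 368 - 2 = 366. Stack: [366]
STORE_FAST m → m=366. Stack: []
LOAD_CONST → push 0. Stack: [0]
STORE_FAST i → i=0. Stack: []
LOAD_FAST i → push 0. Stack: [0]
LOAD_CONST → push 3. Stack: [0, 3]
COMPARE_OP bool(<) → 0 vs 3 = True. Stack: [True]
POP_JUMP_IF_FALSE → pop True; no jump. Stack: []
LOAD_FAST_LOAD_FAST m,a → push 366,-3. Stack: [366, -3]
BINARY_OP & → 366 & -3 = 364. Stack: [364]
STORE_FAST m → m=364. Stack: []
LOAD_FAST i → push 0. Stack: [0]
LOAD_CONST → push 1. Stack: [0, 1]
BINARY_OP + → 0 + 1 = 1. Stack: [1]
STORE_FAST i → i=1. Stack: []
LOAD_FAST i → push 1. Stack: [1]
LOAD_CONST → push 3. Stack: [1, 3]
COMPARE_OP bool(<) → 1 vs 3 = True. Stack: [True]
POP_JUMP_IF_FALSE → pop True; no jump. Stack: []
LOAD_FAST_LOAD_FAST m,a → push 364,-3. Stack: [364, -3]
BINARY_OP & → 364 & -3 = 364. Stack: [364]
STORE_FAST m → m=364. Stack: []
LOAD_FAST i → push 1. Stack: [1]
LOAD_CONST → push 1. Stack: [1, 1]
BINARY_OP + → 1 + 1 = 2. Stack: [2]
STORE_FAST i → i=2. Stack: []
LOAD_FAST i → push 2. Stack: [2]
LOAD_CONST → push 3. Stack: [2, 3]
COMPARE_OP bool(<) → 2 vs 3 = True. Stack: [True]
POP_JUMP_IF_FALSE → pop True; no jump. Stack: []
LOAD_FAST_LOAD_FAST m,a → push 364,-3. Stack: [364, -3]
BINARY_OP & → 364 & -3 = 364. Stack: [364]
STORE_FAST m → m=364. Stack: []
LOAD_FAST i → push 2. Stack: [2]
LOAD_CONST → push 1. Stack: [2, 1]
BINARY_OP + → 2 + 1 = 3. Stack: [3]
STORE_FAST i → i=3. Stack: []
LOAD_FAST i → push 3. Stack: [3]
LOAD_CONST → push 3. Stack: [3, 3]
COMPARE_OP bool(<) → 3 vs 3 = False. Stack: [False]
POP_JUMP_IF_FALSE → pop False; jump. Stack: []
LOAD_FAST m → push 364. Stack: [364]
RETURN_VALUE → return 364.

364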